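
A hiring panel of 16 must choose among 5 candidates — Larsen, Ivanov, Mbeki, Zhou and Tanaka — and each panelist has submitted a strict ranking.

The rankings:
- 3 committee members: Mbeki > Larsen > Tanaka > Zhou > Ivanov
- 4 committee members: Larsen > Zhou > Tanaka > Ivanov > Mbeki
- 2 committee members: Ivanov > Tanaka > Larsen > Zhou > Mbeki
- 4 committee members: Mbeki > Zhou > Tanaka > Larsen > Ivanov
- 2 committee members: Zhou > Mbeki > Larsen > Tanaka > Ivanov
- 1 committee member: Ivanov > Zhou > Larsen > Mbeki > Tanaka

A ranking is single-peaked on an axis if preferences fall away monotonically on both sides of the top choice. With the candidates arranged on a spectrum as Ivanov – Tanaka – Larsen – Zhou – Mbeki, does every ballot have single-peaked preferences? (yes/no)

no

Axis positions: Ivanov=1, Tanaka=2, Larsen=3, Zhou=4, Mbeki=5.
Ballot type 1: ranking walks positions 5-3-2-4-1; Larsen is ranked above Zhou even though Zhou lies between Larsen and the peak Mbeki on the axis — preferences dip and rise again. Not single-peaked.
Ballot type 2 (peak Larsen at position 3): ranking walks positions 3-4-2-1-5, expanding outward from the peak — single-peaked.
Ballot type 3 (peak Ivanov at position 1): ranking walks positions 1-2-3-4-5, expanding outward from the peak — single-peaked.
Ballot type 4: ranking walks positions 5-4-2-3-1; Tanaka is ranked above Larsen even though Larsen lies between Tanaka and the peak Mbeki on the axis — preferences dip and rise again. Not single-peaked.
Ballot type 5 (peak Zhou at position 4): ranking walks positions 4-5-3-2-1, expanding outward from the peak — single-peaked.
Ballot type 6: ranking walks positions 1-4-3-5-2; Zhou is ranked above Tanaka even though Tanaka lies between Zhou and the peak Ivanov on the axis — preferences dip and rise again. Not single-peaked.
Ballot type 1 violates single-peakedness, so the profile is not single-peaked on this axis.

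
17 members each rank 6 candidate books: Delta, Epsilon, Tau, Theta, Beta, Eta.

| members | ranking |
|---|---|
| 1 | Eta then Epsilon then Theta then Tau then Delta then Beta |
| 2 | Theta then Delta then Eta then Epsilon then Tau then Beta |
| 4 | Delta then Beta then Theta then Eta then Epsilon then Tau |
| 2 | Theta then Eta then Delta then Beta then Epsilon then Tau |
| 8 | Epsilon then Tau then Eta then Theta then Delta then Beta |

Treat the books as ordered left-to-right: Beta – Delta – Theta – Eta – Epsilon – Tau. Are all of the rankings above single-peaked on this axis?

Axis positions: Beta=1, Delta=2, Theta=3, Eta=4, Epsilon=5, Tau=6.
Ballot type 1 (peak Eta at position 4): ranking walks positions 4-5-3-6-2-1, expanding outward from the peak — single-peaked.
Ballot type 2 (peak Theta at position 3): ranking walks positions 3-2-4-5-6-1, expanding outward from the peak — single-peaked.
Ballot type 3 (peak Delta at position 2): ranking walks positions 2-1-3-4-5-6, expanding outward from the peak — single-peaked.
Ballot type 4 (peak Theta at position 3): ranking walks positions 3-4-2-1-5-6, expanding outward from the peak — single-peaked.
Ballot type 5 (peak Epsilon at position 5): ranking walks positions 5-6-4-3-2-1, expanding outward from the peak — single-peaked.
Every ranking is single-peaked on this axis.

yes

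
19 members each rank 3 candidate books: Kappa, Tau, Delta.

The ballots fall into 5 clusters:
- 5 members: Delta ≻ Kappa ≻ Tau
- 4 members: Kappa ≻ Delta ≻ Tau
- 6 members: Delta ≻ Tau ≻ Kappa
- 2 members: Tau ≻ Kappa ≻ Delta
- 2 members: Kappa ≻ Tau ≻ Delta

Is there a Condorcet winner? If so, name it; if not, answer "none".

Pairwise majorities:
Kappa vs Tau: Kappa, 11–8.
Kappa vs Delta: Delta, 11–8.
Tau vs Delta: 2+2 = 4 for Tau, 15 for Delta — Delta by 15–4.
Only Delta has no losses; Delta is the Condorcet winner.

Delta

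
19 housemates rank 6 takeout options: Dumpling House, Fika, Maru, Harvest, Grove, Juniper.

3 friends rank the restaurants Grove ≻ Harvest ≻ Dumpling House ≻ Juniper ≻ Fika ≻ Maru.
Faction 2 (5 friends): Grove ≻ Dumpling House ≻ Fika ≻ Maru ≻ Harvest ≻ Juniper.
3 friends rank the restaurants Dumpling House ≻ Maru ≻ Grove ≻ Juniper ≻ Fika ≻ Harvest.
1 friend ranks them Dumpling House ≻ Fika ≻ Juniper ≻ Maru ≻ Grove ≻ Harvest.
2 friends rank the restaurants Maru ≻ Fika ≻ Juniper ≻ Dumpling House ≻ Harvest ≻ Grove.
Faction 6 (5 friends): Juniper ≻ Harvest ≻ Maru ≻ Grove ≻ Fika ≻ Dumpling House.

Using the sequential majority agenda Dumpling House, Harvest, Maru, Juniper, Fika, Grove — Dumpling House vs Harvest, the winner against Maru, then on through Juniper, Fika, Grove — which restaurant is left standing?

Grove

Round 1: Dumpling House vs Harvest — 11–8, Dumpling House advances.
Round 2: Dumpling House vs Maru — 12–7, Dumpling House advances.
Round 3: Dumpling House vs Juniper — 12–7, Dumpling House advances.
Round 4: Dumpling House vs Fika — 12–7, Dumpling House advances.
Round 5: Dumpling House vs Grove — 6–13, Grove advances.
Grove survives the agenda.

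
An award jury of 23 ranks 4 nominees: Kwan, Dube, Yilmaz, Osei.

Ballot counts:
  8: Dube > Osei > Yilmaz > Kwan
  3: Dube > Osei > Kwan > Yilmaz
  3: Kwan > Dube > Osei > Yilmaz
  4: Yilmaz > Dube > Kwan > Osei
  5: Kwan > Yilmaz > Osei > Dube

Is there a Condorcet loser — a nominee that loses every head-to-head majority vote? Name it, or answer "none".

Head-to-head results (23 jurors):
Kwan vs Dube: 3+5 = 8 for Kwan, 15 for Dube — Dube by 15–8.
Kwan–Yilmaz: Yilmaz 12–11.
Kwan vs Osei: Kwan preferred on 3+4+5 = 12 ballots; Kwan wins 12–11.
Dube vs Yilmaz: Dube, 14–9.
Dube–Osei: Dube 18–5.
Yilmaz vs Osei: 9 to 14, Osei.
Every nominee wins at least one matchup (Kwan beats Osei; Dube beats Kwan; Yilmaz beats Kwan; Osei beats Yilmaz), so there is no Condorcet loser.

none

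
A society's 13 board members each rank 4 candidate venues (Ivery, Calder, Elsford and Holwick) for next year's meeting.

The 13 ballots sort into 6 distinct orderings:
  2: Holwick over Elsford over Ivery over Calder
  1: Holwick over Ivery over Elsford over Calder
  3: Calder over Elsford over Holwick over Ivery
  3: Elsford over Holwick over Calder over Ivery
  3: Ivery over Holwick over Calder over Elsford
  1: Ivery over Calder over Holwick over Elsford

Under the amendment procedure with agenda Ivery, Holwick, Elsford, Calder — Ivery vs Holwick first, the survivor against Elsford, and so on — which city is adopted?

Round 1: Ivery vs Holwick — 4–9, Holwick advances.
Round 2: Holwick vs Elsford — 7–6, Holwick advances.
Round 3: Holwick vs Calder — 9–4, Holwick advances.
The agenda winner is Holwick.

Holwick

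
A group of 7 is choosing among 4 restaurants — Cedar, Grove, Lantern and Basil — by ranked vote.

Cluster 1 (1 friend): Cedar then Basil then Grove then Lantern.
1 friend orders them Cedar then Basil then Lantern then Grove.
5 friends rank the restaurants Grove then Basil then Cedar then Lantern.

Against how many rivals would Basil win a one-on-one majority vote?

Basil against each rival (7 friends):
Basil vs Cedar: 5 to 2, Basil.
Basil–Grove: Grove 5–2.
Basil–Lantern: Basil 7–0.
Basil beats Cedar, Lantern; loses to Grove — 2 pairwise wins.

2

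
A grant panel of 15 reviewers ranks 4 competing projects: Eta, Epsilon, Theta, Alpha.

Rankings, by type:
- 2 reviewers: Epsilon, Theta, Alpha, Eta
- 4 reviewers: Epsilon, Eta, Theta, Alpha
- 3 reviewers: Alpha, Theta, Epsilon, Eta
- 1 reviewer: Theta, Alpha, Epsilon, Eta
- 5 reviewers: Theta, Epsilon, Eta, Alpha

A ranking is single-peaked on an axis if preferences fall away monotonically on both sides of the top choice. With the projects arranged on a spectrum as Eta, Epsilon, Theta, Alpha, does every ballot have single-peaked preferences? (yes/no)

yes

Axis positions: Eta=1, Epsilon=2, Theta=3, Alpha=4.
Type 1 (peak Epsilon at position 2): ranking walks positions 2-3-4-1, expanding outward from the peak — single-peaked.
Type 2 (peak Epsilon at position 2): ranking walks positions 2-1-3-4, expanding outward from the peak — single-peaked.
Type 3 (peak Alpha at position 4): ranking walks positions 4-3-2-1, expanding outward from the peak — single-peaked.
Type 4 (peak Theta at position 3): ranking walks positions 3-4-2-1, expanding outward from the peak — single-peaked.
Type 5 (peak Theta at position 3): ranking walks positions 3-2-1-4, expanding outward from the peak — single-peaked.
Every ranking is single-peaked on this axis.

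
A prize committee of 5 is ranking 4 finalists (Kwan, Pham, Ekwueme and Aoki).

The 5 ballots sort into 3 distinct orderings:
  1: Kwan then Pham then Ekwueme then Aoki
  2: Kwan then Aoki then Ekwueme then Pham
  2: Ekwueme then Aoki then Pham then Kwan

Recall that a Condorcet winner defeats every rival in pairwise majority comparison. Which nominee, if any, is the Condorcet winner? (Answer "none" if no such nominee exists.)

Pairwise majorities:
Kwan vs Pham: Kwan, 3–2.
Kwan vs Ekwueme: Kwan wins 3–2.
Kwan vs Aoki: 1+2 = 3 for Kwan, 2 for Aoki — Kwan by 3–2.
Pham vs Ekwueme: Pham preferred on 1 ballot; Ekwueme wins 4–1.
Pham vs Aoki: Pham preferred on 1 ballot; Aoki wins 4–1.
Ekwueme vs Aoki: Ekwueme preferred on 1+2 = 3 ballots; Ekwueme wins 3–2.
Kwan wins every pairwise contest, so Kwan is the Condorcet winner.

Kwan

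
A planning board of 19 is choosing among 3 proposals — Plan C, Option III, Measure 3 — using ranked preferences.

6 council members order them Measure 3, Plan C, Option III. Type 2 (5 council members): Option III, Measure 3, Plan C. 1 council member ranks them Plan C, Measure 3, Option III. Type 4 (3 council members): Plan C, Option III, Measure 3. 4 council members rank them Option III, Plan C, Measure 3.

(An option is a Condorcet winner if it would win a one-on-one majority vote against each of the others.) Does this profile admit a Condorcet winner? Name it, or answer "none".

none

Pairwise majorities:
Plan C–Option III: Plan C 10–9.
Plan C vs Measure 3: Measure 3, 11–8.
Option III–Measure 3: Option III 12–7.
No option is unbeaten: Plan C loses to Measure 3; Option III loses to Plan C; Measure 3 loses to Option III. In particular Plan C > Option III > Measure 3 > Plan C is a majority cycle — no Condorcet winner exists.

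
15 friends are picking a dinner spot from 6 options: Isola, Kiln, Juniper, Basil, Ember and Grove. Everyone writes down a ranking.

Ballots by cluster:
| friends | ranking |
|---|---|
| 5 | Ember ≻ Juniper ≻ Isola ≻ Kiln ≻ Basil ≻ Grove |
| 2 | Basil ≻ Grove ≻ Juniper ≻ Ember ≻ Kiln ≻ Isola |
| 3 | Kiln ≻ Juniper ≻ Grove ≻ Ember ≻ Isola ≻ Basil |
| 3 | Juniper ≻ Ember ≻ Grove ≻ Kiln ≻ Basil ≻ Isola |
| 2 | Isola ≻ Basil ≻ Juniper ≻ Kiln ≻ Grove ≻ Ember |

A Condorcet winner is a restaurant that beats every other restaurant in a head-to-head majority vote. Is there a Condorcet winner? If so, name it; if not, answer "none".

Juniper

Check each pair by majority over 15 ballots:
Isola vs Kiln: 5+2 = 7 for Isola, 8 for Kiln — Kiln by 8–7.
Isola vs Juniper: 2 for Isola, 13 for Juniper — Juniper by 13–2.
Isola–Basil: Isola 10–5.
Isola vs Ember: Isola preferred on 2 ballots; Ember wins 13–2.
Isola vs Grove: 7 to 8, Grove.
Kiln vs Juniper: 3 to 12, Juniper.
Kiln vs Basil: Kiln preferred on 5+3+3 = 11 ballots; Kiln wins 11–4.
Kiln vs Ember: Kiln is ranked higher on 3+2 = 5 ballots, Ember on 10. Ember wins 10–5.
Kiln vs Grove: Kiln wins 10–5.
Juniper vs Basil: 5+3+3 = 11 for Juniper, 4 for Basil — Juniper by 11–4.
Juniper vs Ember: 10 to 5, Juniper.
Juniper vs Grove: 5+3+3+2 = 13 for Juniper, 2 for Grove — Juniper by 13–2.
Basil vs Ember: Basil preferred on 2+2 = 4 ballots; Ember wins 11–4.
Basil vs Grove: 5+2+2 = 9 for Basil, 6 for Grove — Basil by 9–6.
Ember vs Grove: Ember is ranked higher on 5+3 = 8 ballots, Grove on 7. Ember wins 8–7.
Only Juniper has no losses; Juniper is the Condorcet winner.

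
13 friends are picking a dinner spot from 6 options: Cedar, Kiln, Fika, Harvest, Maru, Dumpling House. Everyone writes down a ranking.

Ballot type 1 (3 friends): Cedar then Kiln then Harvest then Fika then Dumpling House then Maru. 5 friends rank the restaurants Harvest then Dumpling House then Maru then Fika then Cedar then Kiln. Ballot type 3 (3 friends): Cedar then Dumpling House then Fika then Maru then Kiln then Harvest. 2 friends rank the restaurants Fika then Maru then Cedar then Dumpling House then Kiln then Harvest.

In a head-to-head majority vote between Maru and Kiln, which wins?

Ballots ranking Maru above Kiln: 5 + 3 + 2 = 10.
Ballots ranking Kiln above Maru: 13 − 10 = 3.
Maru wins the head-to-head 10–3.

Maru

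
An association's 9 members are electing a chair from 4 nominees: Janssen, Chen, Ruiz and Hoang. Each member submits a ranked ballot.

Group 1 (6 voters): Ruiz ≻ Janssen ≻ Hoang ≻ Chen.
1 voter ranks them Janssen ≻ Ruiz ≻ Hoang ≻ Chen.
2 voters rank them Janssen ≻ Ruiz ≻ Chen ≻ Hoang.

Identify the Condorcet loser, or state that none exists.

Pairwise majorities:
Janssen vs Chen: Janssen preferred on 6+1+2 = 9 ballots; Janssen wins 9–0.
Janssen–Ruiz: Ruiz 6–3.
Janssen vs Hoang: 6+1+2 = 9 for Janssen, 0 for Hoang — Janssen by 9–0.
Chen vs Ruiz: Chen preferred on 0 ballots; Ruiz wins 9–0.
Chen–Hoang: Hoang 7–2.
Ruiz vs Hoang: Ruiz wins 9–0.
Chen is beaten in every head-to-head and is the Condorcet loser.

Chen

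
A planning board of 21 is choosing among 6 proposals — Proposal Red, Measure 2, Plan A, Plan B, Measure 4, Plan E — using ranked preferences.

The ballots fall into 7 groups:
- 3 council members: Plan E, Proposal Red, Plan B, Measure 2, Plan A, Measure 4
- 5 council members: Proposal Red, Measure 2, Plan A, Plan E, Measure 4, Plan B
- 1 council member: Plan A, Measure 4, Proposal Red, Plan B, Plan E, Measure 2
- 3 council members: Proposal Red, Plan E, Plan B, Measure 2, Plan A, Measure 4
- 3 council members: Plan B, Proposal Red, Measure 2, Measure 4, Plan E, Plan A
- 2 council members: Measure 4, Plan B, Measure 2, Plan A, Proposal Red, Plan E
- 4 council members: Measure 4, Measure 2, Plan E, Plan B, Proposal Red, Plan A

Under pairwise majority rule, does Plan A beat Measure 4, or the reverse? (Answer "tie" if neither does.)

Ballots ranking Plan A above Measure 4: 3 + 5 + 1 + 3 = 12.
Ballots ranking Measure 4 above Plan A: 21 − 12 = 9.
Plan A wins the head-to-head 12–9.

Plan A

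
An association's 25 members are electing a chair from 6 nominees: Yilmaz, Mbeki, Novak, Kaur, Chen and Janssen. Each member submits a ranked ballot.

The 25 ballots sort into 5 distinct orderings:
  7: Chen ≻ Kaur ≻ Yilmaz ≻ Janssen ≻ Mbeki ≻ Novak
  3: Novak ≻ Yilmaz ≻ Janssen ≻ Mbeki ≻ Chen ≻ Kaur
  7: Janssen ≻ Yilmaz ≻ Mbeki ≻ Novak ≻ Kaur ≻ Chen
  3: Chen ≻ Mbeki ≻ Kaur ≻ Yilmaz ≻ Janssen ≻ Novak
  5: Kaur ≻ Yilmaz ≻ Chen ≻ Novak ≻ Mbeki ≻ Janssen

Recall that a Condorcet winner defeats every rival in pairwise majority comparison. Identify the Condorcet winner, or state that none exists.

none

Head-to-head results (25 voters):
Yilmaz vs Mbeki: Yilmaz wins 22–3.
Yilmaz–Novak: Yilmaz 22–3.
Yilmaz vs Kaur: Kaur, 15–10.
Yilmaz–Chen: Yilmaz 15–10.
Yilmaz vs Janssen: Yilmaz, 18–7.
Mbeki vs Novak: Mbeki, 17–8.
Mbeki–Kaur: Mbeki 13–12.
Mbeki–Chen: Chen 15–10.
Mbeki vs Janssen: Janssen, 17–8.
Novak vs Kaur: Kaur wins 15–10.
Novak–Chen: Chen 15–10.
Novak vs Janssen: Janssen wins 17–8.
Kaur–Chen: Chen 13–12.
Kaur vs Janssen: Kaur, 15–10.
Chen vs Janssen: Chen, 15–10.
No candidate is unbeaten: Yilmaz loses to Kaur; Mbeki loses to Yilmaz; Novak loses to Yilmaz; Kaur loses to Mbeki; Chen loses to Yilmaz; Janssen loses to Yilmaz. In particular Yilmaz > Mbeki > Kaur > Yilmaz is a majority cycle — no Condorcet winner exists.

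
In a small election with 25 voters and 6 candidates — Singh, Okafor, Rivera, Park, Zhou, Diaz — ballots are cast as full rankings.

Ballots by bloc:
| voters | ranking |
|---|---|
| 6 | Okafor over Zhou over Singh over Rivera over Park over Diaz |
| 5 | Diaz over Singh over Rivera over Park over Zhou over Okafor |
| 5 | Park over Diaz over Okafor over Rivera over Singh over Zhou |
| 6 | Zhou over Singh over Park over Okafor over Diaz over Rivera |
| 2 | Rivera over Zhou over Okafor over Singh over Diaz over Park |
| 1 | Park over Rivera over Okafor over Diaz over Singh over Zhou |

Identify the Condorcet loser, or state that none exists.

none

Pairwise majorities:
Singh vs Okafor: Okafor wins 14–11.
Singh vs Rivera: Singh, 17–8.
Singh vs Park: Singh wins 19–6.
Singh vs Zhou: 5+5+1 = 11 for Singh, 14 for Zhou — Zhou by 14–11.
Singh vs Diaz: 14 to 11, Singh.
Okafor vs Rivera: 17 to 8, Okafor.
Okafor vs Park: 8 to 17, Park.
Okafor vs Zhou: 6+5+1 = 12 for Okafor, 13 for Zhou — Zhou by 13–12.
Okafor vs Diaz: Okafor is ranked higher on 6+6+2+1 = 15 ballots, Diaz on 10. Okafor wins 15–10.
Rivera–Park: Rivera 13–12.
Rivera vs Zhou: Rivera wins 13–12.
Rivera vs Diaz: Rivera preferred on 6+2+1 = 9 ballots; Diaz wins 16–9.
Park vs Zhou: Park is ranked higher on 5+5+1 = 11 ballots, Zhou on 14. Zhou wins 14–11.
Park vs Diaz: Park is ranked higher on 6+5+6+1 = 18 ballots, Diaz on 7. Park wins 18–7.
Zhou vs Diaz: Zhou, 14–11.
No candidate is winless: Singh beats Rivera; Okafor beats Singh; Rivera beats Park; Park beats Okafor; Zhou beats Singh; Diaz beats Rivera. There is no Condorcet loser.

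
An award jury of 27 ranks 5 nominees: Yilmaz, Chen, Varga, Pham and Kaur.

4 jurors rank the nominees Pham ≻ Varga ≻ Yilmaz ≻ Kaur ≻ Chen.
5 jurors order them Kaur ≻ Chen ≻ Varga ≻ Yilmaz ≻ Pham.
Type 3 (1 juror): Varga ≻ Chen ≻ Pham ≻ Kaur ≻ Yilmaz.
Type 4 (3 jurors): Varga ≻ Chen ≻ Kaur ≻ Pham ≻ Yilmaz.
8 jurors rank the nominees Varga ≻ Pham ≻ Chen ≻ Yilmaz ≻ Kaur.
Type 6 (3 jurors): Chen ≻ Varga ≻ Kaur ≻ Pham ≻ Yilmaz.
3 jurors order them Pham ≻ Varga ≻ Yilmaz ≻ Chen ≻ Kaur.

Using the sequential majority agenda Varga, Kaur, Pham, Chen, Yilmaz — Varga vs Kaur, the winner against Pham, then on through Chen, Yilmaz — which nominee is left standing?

Round 1: Varga vs Kaur — 22–5, Varga advances.
Round 2: Varga vs Pham — 20–7, Varga advances.
Round 3: Varga vs Chen — 19–8, Varga advances.
Round 4: Varga vs Yilmaz — 27–0, Varga advances.
Varga survives the agenda.

Varga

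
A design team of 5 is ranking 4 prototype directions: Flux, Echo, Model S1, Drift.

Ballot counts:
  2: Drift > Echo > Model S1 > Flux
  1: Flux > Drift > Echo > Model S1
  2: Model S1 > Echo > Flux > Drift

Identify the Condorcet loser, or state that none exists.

none

Pairwise majorities:
Flux vs Echo: 1 for Flux, 4 for Echo — Echo by 4–1.
Flux vs Model S1: 1 for Flux, 4 for Model S1 — Model S1 by 4–1.
Flux vs Drift: Flux wins 3–2.
Echo vs Model S1: Echo preferred on 2+1 = 3 ballots; Echo wins 3–2.
Echo–Drift: Drift 3–2.
Model S1 vs Drift: 2 to 3, Drift.
No design is winless: Flux beats Drift; Echo beats Flux; Model S1 beats Flux; Drift beats Echo. There is no Condorcet loser.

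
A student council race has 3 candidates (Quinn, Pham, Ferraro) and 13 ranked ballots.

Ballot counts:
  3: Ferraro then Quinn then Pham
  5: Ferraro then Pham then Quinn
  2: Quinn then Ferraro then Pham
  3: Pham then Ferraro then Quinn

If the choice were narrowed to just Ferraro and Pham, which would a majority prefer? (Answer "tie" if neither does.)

Ferraro

Ballots ranking Ferraro above Pham: 3 + 5 + 2 = 10.
Ballots ranking Pham above Ferraro: 13 − 10 = 3.
Ferraro wins the head-to-head 10–3.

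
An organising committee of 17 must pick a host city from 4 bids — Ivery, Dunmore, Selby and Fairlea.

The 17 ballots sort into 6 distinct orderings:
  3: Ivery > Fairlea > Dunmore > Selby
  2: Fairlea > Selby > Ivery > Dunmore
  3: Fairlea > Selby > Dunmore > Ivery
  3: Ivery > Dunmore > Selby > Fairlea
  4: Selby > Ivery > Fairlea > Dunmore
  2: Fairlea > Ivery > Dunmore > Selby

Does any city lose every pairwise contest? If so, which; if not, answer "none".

Dunmore

Pairwise majorities:
Ivery vs Dunmore: 3+2+3+4+2 = 14 for Ivery, 3 for Dunmore — Ivery by 14–3.
Ivery vs Selby: Ivery preferred on 3+3+2 = 8 ballots; Selby wins 9–8.
Ivery vs Fairlea: 3+3+4 = 10 for Ivery, 7 for Fairlea — Ivery by 10–7.
Dunmore vs Selby: 3+3+2 = 8 for Dunmore, 9 for Selby — Selby by 9–8.
Dunmore vs Fairlea: Fairlea wins 14–3.
Selby vs Fairlea: Selby is ranked higher on 3+4 = 7 ballots, Fairlea on 10. Fairlea wins 10–7.
Dunmore is beaten in every head-to-head and is the Condorcet loser.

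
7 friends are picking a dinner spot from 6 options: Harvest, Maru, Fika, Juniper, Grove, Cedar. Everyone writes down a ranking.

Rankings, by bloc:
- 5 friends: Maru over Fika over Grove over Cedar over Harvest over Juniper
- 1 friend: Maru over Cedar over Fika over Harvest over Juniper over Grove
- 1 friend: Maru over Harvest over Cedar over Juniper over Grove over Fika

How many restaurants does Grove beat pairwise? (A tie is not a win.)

Grove against each rival (7 friends):
Grove vs Harvest: 5 to 2, Grove.
Grove vs Maru: 0 to 7, Maru.
Grove vs Fika: 1 to 6, Fika.
Grove–Juniper: Grove 5–2.
Grove vs Cedar: Grove wins 5–2.
Grove beats Harvest, Juniper, Cedar; loses to Maru, Fika — 3 pairwise wins.

3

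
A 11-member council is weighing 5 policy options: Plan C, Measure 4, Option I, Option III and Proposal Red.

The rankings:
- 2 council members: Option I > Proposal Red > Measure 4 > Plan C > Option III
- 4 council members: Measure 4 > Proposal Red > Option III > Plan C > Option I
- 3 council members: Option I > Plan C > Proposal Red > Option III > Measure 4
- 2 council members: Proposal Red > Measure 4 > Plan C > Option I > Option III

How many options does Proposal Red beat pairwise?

Proposal Red against each rival (11 council members):
Proposal Red vs Plan C: 8 to 3, Proposal Red.
Proposal Red–Measure 4: Proposal Red 7–4.
Proposal Red vs Option I: 6 to 5, Proposal Red.
Proposal Red–Option III: Proposal Red 11–0.
Proposal Red beats Plan C, Measure 4, Option I, Option III — 4 pairwise wins.

4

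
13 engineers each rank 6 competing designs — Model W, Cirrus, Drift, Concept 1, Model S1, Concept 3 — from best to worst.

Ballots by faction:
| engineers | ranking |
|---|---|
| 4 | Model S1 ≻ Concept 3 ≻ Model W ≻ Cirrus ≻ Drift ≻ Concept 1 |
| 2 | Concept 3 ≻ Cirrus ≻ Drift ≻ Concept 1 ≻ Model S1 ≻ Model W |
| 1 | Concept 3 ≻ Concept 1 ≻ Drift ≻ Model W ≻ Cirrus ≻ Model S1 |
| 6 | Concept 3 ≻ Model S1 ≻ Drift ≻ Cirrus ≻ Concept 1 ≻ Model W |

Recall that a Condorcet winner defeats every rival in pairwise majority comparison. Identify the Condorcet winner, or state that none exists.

Head-to-head results (13 engineers):
Model W vs Cirrus: Model W is ranked higher on 4+1 = 5 ballots, Cirrus on 8. Cirrus wins 8–5.
Model W vs Drift: Model W is ranked higher on 4 ballots, Drift on 9. Drift wins 9–4.
Model W vs Concept 1: 4 for Model W, 9 for Concept 1 — Concept 1 by 9–4.
Model W vs Model S1: 1 for Model W, 12 for Model S1 — Model S1 by 12–1.
Model W vs Concept 3: Concept 3, 13–0.
Cirrus vs Drift: Cirrus preferred on 4+2 = 6 ballots; Drift wins 7–6.
Cirrus vs Concept 1: Cirrus is ranked higher on 4+2+6 = 12 ballots, Concept 1 on 1. Cirrus wins 12–1.
Cirrus–Model S1: Model S1 10–3.
Cirrus vs Concept 3: Concept 3 wins 13–0.
Drift vs Concept 1: 12 to 1, Drift.
Drift vs Model S1: Model S1, 10–3.
Drift vs Concept 3: Concept 3, 13–0.
Concept 1 vs Model S1: Model S1, 10–3.
Concept 1 vs Concept 3: 0 to 13, Concept 3.
Model S1 vs Concept 3: Concept 3, 9–4.
Only Concept 3 has no losses; Concept 3 is the Condorcet winner.

Concept 3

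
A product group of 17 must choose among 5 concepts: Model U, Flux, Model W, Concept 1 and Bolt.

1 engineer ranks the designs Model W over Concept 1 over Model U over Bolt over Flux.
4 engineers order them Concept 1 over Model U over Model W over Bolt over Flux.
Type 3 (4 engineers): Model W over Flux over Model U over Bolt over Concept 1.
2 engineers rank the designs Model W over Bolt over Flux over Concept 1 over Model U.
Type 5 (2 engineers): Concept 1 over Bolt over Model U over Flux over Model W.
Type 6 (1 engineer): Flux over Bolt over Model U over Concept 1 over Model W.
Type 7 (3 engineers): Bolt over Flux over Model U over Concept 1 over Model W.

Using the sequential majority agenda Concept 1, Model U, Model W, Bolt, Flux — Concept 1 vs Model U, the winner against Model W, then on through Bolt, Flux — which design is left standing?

Round 1: Concept 1 vs Model U — 9–8, Concept 1 advances.
Round 2: Concept 1 vs Model W — 10–7, Concept 1 advances.
Round 3: Concept 1 vs Bolt — 7–10, Bolt advances.
Round 4: Bolt vs Flux — 12–5, Bolt advances.
The agenda winner is Bolt.

Bolt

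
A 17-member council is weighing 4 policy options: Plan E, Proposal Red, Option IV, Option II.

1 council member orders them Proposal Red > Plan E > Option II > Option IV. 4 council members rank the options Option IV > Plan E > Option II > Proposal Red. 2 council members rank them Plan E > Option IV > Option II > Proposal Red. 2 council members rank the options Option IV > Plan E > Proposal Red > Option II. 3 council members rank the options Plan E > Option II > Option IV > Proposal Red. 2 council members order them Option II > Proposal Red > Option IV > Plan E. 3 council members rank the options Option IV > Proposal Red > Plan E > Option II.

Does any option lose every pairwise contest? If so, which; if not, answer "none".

Proposal Red

Pairwise majorities:
Plan E vs Proposal Red: 11 to 6, Plan E.
Plan E vs Option IV: Plan E preferred on 1+2+3 = 6 ballots; Option IV wins 11–6.
Plan E–Option II: Plan E 15–2.
Proposal Red vs Option IV: Proposal Red is ranked higher on 1+2 = 3 ballots, Option IV on 14. Option IV wins 14–3.
Proposal Red vs Option II: 1+2+3 = 6 for Proposal Red, 11 for Option II — Option II by 11–6.
Option IV–Option II: Option IV 11–6.
Proposal Red loses to every other option — it is the Condorcet loser.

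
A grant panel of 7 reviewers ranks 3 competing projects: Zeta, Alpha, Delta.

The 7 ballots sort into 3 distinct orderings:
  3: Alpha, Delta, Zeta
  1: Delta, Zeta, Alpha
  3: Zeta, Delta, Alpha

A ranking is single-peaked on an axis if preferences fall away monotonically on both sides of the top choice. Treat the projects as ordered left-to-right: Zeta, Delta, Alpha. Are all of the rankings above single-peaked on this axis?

yes

Axis positions: Zeta=1, Delta=2, Alpha=3.
Faction 1 (peak Alpha at position 3): ranking walks positions 3-2-1, expanding outward from the peak — single-peaked.
Faction 2 (peak Delta at position 2): ranking walks positions 2-1-3, expanding outward from the peak — single-peaked.
Faction 3 (peak Zeta at position 1): ranking walks positions 1-2-3, expanding outward from the peak — single-peaked.
Every ranking is single-peaked on this axis.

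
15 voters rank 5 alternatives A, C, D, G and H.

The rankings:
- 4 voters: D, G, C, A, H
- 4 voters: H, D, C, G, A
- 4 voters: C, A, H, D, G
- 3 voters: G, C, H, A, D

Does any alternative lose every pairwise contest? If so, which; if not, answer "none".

Pairwise majorities:
A vs C: A preferred on 0 ballots; C wins 15–0.
A vs D: D wins 8–7.
A vs G: A preferred on 4 ballots; G wins 11–4.
A vs H: A, 8–7.
C vs D: 7 to 8, D.
C vs G: 8 to 7, C.
C vs H: C, 11–4.
D vs G: D, 12–3.
D vs H: 4 to 11, H.
G vs H: H, 8–7.
Each alternative has at least one pairwise win (A beats H; C beats A; D beats A; G beats A; H beats D) — no Condorcet loser.

none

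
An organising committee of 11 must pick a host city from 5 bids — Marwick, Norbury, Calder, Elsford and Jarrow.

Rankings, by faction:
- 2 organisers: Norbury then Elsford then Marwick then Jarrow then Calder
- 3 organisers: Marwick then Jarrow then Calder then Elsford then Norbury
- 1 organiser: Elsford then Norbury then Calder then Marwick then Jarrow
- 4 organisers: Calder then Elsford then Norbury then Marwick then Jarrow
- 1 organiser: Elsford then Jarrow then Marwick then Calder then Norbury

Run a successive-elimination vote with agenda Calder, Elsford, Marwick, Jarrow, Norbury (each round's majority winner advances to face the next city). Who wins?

Norbury

Round 1: Calder vs Elsford — 7–4, Calder advances.
Round 2: Calder vs Marwick — 5–6, Marwick advances.
Round 3: Marwick vs Jarrow — 10–1, Marwick advances.
Round 4: Marwick vs Norbury — 4–7, Norbury advances.
The agenda winner is Norbury.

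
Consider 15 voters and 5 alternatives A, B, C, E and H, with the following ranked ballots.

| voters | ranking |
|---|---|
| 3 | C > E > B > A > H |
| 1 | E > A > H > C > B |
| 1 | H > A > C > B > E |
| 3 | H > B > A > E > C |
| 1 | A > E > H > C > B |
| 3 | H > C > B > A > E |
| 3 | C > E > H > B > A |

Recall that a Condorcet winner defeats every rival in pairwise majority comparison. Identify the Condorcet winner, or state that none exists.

none

Pairwise majorities:
A vs B: 1+1+1 = 3 for A, 12 for B — B by 12–3.
A vs C: A preferred on 1+1+3+1 = 6 ballots; C wins 9–6.
A vs E: 8 to 7, A.
A vs H: 3+1+1 = 5 for A, 10 for H — H by 10–5.
B vs C: B is ranked higher on 3 ballots, C on 12. C wins 12–3.
B vs E: 1+3+3 = 7 for B, 8 for E — E by 8–7.
B vs H: B preferred on 3 ballots; H wins 12–3.
C vs E: 10 to 5, C.
C vs H: C is ranked higher on 3+3 = 6 ballots, H on 9. H wins 9–6.
E vs H: E preferred on 3+1+1+3 = 8 ballots; E wins 8–7.
Every alternative loses at least once (A loses to B; B loses to C; C loses to H; E loses to A; H loses to E). The majority relation contains the cycle A > E > B > A, so there is no Condorcet winner.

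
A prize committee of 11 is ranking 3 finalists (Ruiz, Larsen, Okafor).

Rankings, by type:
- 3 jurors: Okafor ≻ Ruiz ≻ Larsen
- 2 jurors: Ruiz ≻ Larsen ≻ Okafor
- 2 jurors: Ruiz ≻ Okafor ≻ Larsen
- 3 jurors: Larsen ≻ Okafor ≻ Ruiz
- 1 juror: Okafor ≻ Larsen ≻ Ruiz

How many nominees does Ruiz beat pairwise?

1

Ruiz against each rival (11 jurors):
Ruiz vs Larsen: Ruiz preferred on 3+2+2 = 7 ballots; Ruiz wins 7–4.
Ruiz vs Okafor: Ruiz is ranked higher on 2+2 = 4 ballots, Okafor on 7. Okafor wins 7–4.
Ruiz beats Larsen; loses to Okafor — 1 pairwise win.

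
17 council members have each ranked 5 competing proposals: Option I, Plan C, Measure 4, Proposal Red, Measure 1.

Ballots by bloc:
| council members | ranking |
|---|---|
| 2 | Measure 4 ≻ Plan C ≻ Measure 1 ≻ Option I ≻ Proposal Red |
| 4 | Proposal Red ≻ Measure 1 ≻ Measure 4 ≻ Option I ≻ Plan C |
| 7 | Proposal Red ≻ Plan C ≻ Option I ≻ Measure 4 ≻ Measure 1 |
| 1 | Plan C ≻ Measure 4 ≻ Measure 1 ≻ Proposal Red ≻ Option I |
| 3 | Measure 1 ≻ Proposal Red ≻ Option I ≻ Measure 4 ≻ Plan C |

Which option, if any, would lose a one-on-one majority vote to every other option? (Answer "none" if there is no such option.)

none

Pairwise majorities:
Option I vs Plan C: Plan C, 10–7.
Option I vs Measure 4: Option I, 10–7.
Option I vs Proposal Red: 2 to 15, Proposal Red.
Option I vs Measure 1: 7 to 10, Measure 1.
Plan C vs Measure 4: Measure 4, 9–8.
Plan C vs Proposal Red: Plan C is ranked higher on 2+1 = 3 ballots, Proposal Red on 14. Proposal Red wins 14–3.
Plan C vs Measure 1: Plan C wins 10–7.
Measure 4 vs Proposal Red: 2+1 = 3 for Measure 4, 14 for Proposal Red — Proposal Red by 14–3.
Measure 4 vs Measure 1: Measure 4, 10–7.
Proposal Red vs Measure 1: Proposal Red wins 11–6.
Every option wins at least one matchup (Option I beats Measure 4; Plan C beats Option I; Measure 4 beats Plan C; Proposal Red beats Option I; Measure 1 beats Option I), so there is no Condorcet loser.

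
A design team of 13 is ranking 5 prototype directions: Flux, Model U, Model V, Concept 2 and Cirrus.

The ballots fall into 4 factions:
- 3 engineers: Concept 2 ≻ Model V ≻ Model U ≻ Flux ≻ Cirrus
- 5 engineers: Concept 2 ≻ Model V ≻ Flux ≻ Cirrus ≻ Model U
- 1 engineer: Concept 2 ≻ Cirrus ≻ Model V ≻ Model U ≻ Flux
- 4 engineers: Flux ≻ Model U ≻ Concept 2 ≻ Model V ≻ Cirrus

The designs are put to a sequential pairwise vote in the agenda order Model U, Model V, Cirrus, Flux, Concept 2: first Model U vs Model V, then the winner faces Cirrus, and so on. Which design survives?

Round 1: Model U vs Model V — 4–9, Model V advances.
Round 2: Model V vs Cirrus — 12–1, Model V advances.
Round 3: Model V vs Flux — 9–4, Model V advances.
Round 4: Model V vs Concept 2 — 0–13, Concept 2 advances.
Concept 2 survives the agenda.

Concept 2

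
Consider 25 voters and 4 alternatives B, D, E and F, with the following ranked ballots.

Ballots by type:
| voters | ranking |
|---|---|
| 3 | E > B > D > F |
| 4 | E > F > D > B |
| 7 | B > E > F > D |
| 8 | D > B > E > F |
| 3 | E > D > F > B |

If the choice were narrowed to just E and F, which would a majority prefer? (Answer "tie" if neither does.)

E

Ballots ranking E above F: 3 + 4 + 7 + 8 + 3 = 25.
Ballots ranking F above E: 25 − 25 = 0.
E wins the head-to-head 25–0.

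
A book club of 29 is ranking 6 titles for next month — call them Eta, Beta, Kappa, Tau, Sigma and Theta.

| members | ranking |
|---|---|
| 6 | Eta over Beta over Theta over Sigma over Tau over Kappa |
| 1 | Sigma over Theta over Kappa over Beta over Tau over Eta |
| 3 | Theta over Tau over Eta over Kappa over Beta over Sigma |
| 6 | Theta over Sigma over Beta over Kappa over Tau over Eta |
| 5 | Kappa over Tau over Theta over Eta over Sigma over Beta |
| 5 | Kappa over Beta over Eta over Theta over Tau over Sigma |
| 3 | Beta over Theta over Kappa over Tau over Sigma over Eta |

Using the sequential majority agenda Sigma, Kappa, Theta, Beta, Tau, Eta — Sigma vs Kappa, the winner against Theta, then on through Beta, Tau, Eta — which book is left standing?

Theta

Round 1: Sigma vs Kappa — 13–16, Kappa advances.
Round 2: Kappa vs Theta — 10–19, Theta advances.
Round 3: Theta vs Beta — 15–14, Theta advances.
Round 4: Theta vs Tau — 24–5, Theta advances.
Round 5: Theta vs Eta — 18–11, Theta advances.
The agenda winner is Theta.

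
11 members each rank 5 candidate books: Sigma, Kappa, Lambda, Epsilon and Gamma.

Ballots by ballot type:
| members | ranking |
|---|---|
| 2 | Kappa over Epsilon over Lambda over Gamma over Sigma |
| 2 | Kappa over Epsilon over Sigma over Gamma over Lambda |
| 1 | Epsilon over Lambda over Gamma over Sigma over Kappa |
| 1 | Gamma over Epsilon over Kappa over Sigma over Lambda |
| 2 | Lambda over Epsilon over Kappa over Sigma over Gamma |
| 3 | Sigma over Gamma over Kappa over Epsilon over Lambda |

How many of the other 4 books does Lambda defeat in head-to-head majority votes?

Lambda against each rival (11 members):
Lambda vs Sigma: 2+1+2 = 5 for Lambda, 6 for Sigma — Sigma by 6–5.
Lambda vs Kappa: Lambda preferred on 1+2 = 3 ballots; Kappa wins 8–3.
Lambda vs Epsilon: Lambda preferred on 2 ballots; Epsilon wins 9–2.
Lambda vs Gamma: Gamma wins 6–5.
Lambda beats no one; loses to Sigma, Kappa, Epsilon, Gamma — 0 pairwise wins.

0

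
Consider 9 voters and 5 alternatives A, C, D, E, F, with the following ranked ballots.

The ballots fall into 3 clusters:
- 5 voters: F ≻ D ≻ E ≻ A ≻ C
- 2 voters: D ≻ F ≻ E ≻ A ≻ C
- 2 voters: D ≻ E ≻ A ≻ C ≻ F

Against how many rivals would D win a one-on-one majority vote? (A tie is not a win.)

3

D against each rival (9 voters):
D vs A: D preferred on 5+2+2 = 9 ballots; D wins 9–0.
D vs C: 9 to 0, D.
D vs E: D preferred on 5+2+2 = 9 ballots; D wins 9–0.
D vs F: 2+2 = 4 for D, 5 for F — F by 5–4.
D beats A, C, E; loses to F — 3 pairwise wins.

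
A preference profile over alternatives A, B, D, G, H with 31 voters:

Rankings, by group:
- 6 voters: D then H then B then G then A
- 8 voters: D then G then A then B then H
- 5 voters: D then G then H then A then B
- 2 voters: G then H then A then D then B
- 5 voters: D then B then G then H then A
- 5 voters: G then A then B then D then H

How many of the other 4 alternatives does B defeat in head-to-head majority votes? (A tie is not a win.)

1

B against each rival (31 voters):
B–A: A 20–11.
B vs D: B preferred on 5 ballots; D wins 26–5.
B–G: G 20–11.
B vs H: 18 to 13, B.
B beats H; loses to A, D, G — 1 pairwise win.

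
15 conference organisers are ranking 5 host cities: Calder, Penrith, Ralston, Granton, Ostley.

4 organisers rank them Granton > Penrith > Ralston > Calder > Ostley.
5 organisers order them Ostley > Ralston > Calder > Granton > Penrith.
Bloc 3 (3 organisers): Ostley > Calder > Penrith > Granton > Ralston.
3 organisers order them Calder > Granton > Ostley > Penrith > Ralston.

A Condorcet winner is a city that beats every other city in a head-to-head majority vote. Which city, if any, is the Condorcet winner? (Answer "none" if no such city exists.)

Pairwise majorities:
Calder vs Penrith: Calder is ranked higher on 5+3+3 = 11 ballots, Penrith on 4. Calder wins 11–4.
Calder vs Ralston: 6 to 9, Ralston.
Calder vs Granton: Calder preferred on 5+3+3 = 11 ballots; Calder wins 11–4.
Calder vs Ostley: Calder is ranked higher on 4+3 = 7 ballots, Ostley on 8. Ostley wins 8–7.
Penrith vs Ralston: 4+3+3 = 10 for Penrith, 5 for Ralston — Penrith by 10–5.
Penrith vs Granton: Penrith is ranked higher on 3 ballots, Granton on 12. Granton wins 12–3.
Penrith vs Ostley: 4 to 11, Ostley.
Ralston vs Granton: 5 for Ralston, 10 for Granton — Granton by 10–5.
Ralston vs Ostley: 4 to 11, Ostley.
Granton vs Ostley: 7 to 8, Ostley.
Ostley defeats every rival head-to-head and is the Condorcet winner.

Ostley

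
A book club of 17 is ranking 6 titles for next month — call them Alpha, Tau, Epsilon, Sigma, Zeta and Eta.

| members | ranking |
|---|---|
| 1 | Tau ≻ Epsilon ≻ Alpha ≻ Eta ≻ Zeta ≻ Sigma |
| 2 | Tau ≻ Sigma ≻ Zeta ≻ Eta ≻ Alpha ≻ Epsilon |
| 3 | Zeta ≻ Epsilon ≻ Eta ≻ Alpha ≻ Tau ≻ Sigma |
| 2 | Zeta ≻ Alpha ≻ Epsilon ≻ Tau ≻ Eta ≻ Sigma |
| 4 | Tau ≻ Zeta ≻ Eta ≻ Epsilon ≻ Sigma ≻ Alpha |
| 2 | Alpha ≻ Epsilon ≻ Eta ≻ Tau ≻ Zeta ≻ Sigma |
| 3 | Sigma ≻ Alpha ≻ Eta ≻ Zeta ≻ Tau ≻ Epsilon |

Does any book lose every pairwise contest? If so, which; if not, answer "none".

Pairwise majorities:
Alpha vs Tau: Alpha is ranked higher on 3+2+2+3 = 10 ballots, Tau on 7. Alpha wins 10–7.
Alpha vs Epsilon: Alpha, 9–8.
Alpha vs Sigma: Sigma, 9–8.
Alpha vs Zeta: Zeta wins 11–6.
Alpha vs Eta: Eta, 9–8.
Tau vs Epsilon: Tau preferred on 1+2+4+3 = 10 ballots; Tau wins 10–7.
Tau vs Sigma: 1+2+3+2+4+2 = 14 for Tau, 3 for Sigma — Tau by 14–3.
Tau vs Zeta: 1+2+4+2 = 9 for Tau, 8 for Zeta — Tau by 9–8.
Tau vs Eta: Tau wins 9–8.
Epsilon vs Sigma: Epsilon, 12–5.
Epsilon vs Zeta: Zeta wins 14–3.
Epsilon vs Eta: 1+3+2+2 = 8 for Epsilon, 9 for Eta — Eta by 9–8.
Sigma vs Zeta: 2+3 = 5 for Sigma, 12 for Zeta — Zeta by 12–5.
Sigma vs Eta: Sigma is ranked higher on 2+3 = 5 ballots, Eta on 12. Eta wins 12–5.
Zeta–Eta: Zeta 11–6.
Each book has at least one pairwise win (Alpha beats Tau; Tau beats Epsilon; Epsilon beats Sigma; Sigma beats Alpha; Zeta beats Alpha; Eta beats Alpha) — no Condorcet loser.

none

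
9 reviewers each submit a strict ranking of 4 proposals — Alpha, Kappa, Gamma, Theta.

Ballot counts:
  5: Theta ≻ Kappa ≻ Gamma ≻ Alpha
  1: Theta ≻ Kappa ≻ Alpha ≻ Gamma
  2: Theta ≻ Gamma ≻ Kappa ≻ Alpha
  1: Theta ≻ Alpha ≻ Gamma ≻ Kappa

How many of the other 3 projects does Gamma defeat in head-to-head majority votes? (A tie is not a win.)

Gamma against each rival (9 reviewers):
Gamma vs Alpha: Gamma wins 7–2.
Gamma vs Kappa: Gamma is ranked higher on 2+1 = 3 ballots, Kappa on 6. Kappa wins 6–3.
Gamma vs Theta: 0 to 9, Theta.
Gamma beats Alpha; loses to Kappa, Theta — 1 pairwise win.

1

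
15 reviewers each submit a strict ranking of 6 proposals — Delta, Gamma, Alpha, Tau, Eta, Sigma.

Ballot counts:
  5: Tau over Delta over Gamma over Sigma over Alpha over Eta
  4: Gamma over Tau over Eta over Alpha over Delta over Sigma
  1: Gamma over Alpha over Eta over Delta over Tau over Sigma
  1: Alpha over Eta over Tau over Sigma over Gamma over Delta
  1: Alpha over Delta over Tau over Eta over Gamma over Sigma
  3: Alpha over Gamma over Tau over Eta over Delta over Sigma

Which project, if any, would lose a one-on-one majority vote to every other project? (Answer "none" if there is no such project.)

Sigma

Head-to-head results (15 reviewers):
Delta vs Gamma: 6 to 9, Gamma.
Delta vs Alpha: Alpha wins 10–5.
Delta vs Tau: Delta preferred on 1+1 = 2 ballots; Tau wins 13–2.
Delta vs Eta: Eta wins 9–6.
Delta vs Sigma: 14 to 1, Delta.
Gamma vs Alpha: 5+4+1 = 10 for Gamma, 5 for Alpha — Gamma by 10–5.
Gamma–Tau: Gamma 8–7.
Gamma vs Eta: Gamma preferred on 5+4+1+3 = 13 ballots; Gamma wins 13–2.
Gamma–Sigma: Gamma 14–1.
Alpha vs Tau: Alpha is ranked higher on 1+1+1+3 = 6 ballots, Tau on 9. Tau wins 9–6.
Alpha vs Eta: Alpha, 11–4.
Alpha vs Sigma: Alpha wins 10–5.
Tau vs Eta: 13 to 2, Tau.
Tau–Sigma: Tau 15–0.
Eta vs Sigma: 4+1+1+1+3 = 10 for Eta, 5 for Sigma — Eta by 10–5.
Sigma is beaten in every head-to-head and is the Condorcet loser.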